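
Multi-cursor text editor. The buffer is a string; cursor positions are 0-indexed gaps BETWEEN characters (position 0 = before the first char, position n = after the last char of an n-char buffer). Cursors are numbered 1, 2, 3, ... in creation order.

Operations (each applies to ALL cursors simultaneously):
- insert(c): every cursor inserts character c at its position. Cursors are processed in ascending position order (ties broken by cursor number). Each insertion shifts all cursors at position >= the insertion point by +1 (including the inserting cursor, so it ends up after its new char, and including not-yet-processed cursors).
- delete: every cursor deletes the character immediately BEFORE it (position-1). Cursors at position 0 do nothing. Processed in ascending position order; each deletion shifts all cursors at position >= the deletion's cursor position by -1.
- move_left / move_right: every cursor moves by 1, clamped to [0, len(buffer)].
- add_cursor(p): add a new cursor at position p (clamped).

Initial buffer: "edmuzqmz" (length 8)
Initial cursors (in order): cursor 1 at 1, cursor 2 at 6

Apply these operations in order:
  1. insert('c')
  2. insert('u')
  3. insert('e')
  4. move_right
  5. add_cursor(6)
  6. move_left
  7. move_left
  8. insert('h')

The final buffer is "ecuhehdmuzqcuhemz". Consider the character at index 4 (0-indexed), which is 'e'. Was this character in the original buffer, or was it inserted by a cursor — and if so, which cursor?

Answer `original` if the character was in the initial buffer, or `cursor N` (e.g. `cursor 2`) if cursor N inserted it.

After op 1 (insert('c')): buffer="ecdmuzqcmz" (len 10), cursors c1@2 c2@8, authorship .1.....2..
After op 2 (insert('u')): buffer="ecudmuzqcumz" (len 12), cursors c1@3 c2@10, authorship .11.....22..
After op 3 (insert('e')): buffer="ecuedmuzqcuemz" (len 14), cursors c1@4 c2@12, authorship .111.....222..
After op 4 (move_right): buffer="ecuedmuzqcuemz" (len 14), cursors c1@5 c2@13, authorship .111.....222..
After op 5 (add_cursor(6)): buffer="ecuedmuzqcuemz" (len 14), cursors c1@5 c3@6 c2@13, authorship .111.....222..
After op 6 (move_left): buffer="ecuedmuzqcuemz" (len 14), cursors c1@4 c3@5 c2@12, authorship .111.....222..
After op 7 (move_left): buffer="ecuedmuzqcuemz" (len 14), cursors c1@3 c3@4 c2@11, authorship .111.....222..
After op 8 (insert('h')): buffer="ecuhehdmuzqcuhemz" (len 17), cursors c1@4 c3@6 c2@14, authorship .11113.....2222..
Authorship (.=original, N=cursor N): . 1 1 1 1 3 . . . . . 2 2 2 2 . .
Index 4: author = 1

Answer: cursor 1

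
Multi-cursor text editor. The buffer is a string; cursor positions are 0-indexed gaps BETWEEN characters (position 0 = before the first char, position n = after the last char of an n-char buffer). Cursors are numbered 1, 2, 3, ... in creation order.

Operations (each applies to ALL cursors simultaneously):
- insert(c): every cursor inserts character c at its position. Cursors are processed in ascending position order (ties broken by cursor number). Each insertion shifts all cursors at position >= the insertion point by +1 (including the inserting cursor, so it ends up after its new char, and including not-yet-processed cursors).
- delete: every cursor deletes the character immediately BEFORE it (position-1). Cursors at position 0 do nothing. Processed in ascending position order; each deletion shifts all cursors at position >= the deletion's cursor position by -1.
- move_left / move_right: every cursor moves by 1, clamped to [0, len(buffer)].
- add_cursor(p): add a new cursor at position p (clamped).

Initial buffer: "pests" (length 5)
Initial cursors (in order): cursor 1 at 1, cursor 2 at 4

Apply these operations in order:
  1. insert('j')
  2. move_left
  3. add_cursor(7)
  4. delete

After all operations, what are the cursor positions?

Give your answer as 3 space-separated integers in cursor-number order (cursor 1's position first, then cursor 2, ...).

Answer: 0 3 4

Derivation:
After op 1 (insert('j')): buffer="pjestjs" (len 7), cursors c1@2 c2@6, authorship .1...2.
After op 2 (move_left): buffer="pjestjs" (len 7), cursors c1@1 c2@5, authorship .1...2.
After op 3 (add_cursor(7)): buffer="pjestjs" (len 7), cursors c1@1 c2@5 c3@7, authorship .1...2.
After op 4 (delete): buffer="jesj" (len 4), cursors c1@0 c2@3 c3@4, authorship 1..2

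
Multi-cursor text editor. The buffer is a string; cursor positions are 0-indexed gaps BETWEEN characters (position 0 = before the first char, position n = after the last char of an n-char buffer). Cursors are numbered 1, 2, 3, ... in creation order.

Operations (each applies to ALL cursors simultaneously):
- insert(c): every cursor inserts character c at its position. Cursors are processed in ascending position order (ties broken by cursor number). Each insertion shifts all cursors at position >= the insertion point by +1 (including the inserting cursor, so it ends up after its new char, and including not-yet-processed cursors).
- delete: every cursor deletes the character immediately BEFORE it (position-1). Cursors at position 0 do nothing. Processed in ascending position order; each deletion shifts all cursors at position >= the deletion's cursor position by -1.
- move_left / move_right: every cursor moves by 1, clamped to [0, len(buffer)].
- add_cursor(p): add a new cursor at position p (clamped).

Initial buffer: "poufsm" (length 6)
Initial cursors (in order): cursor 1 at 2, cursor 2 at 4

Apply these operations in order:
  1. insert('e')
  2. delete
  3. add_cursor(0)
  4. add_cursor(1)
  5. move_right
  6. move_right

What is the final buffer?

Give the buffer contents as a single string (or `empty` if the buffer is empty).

Answer: poufsm

Derivation:
After op 1 (insert('e')): buffer="poeufesm" (len 8), cursors c1@3 c2@6, authorship ..1..2..
After op 2 (delete): buffer="poufsm" (len 6), cursors c1@2 c2@4, authorship ......
After op 3 (add_cursor(0)): buffer="poufsm" (len 6), cursors c3@0 c1@2 c2@4, authorship ......
After op 4 (add_cursor(1)): buffer="poufsm" (len 6), cursors c3@0 c4@1 c1@2 c2@4, authorship ......
After op 5 (move_right): buffer="poufsm" (len 6), cursors c3@1 c4@2 c1@3 c2@5, authorship ......
After op 6 (move_right): buffer="poufsm" (len 6), cursors c3@2 c4@3 c1@4 c2@6, authorship ......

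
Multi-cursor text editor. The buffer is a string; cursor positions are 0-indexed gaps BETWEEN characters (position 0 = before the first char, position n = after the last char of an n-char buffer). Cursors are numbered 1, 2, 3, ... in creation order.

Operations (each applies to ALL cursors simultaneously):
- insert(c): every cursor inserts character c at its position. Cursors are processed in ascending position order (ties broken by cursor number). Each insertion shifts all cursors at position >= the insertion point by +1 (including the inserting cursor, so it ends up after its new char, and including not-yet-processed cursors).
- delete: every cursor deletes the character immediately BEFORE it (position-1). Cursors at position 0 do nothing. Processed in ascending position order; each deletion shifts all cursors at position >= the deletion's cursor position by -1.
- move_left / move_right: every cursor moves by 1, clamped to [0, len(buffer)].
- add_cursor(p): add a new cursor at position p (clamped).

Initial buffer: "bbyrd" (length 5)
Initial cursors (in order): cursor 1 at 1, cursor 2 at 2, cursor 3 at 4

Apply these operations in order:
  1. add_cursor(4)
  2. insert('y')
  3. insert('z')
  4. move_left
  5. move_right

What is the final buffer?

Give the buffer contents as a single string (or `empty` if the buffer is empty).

After op 1 (add_cursor(4)): buffer="bbyrd" (len 5), cursors c1@1 c2@2 c3@4 c4@4, authorship .....
After op 2 (insert('y')): buffer="bybyyryyd" (len 9), cursors c1@2 c2@4 c3@8 c4@8, authorship .1.2..34.
After op 3 (insert('z')): buffer="byzbyzyryyzzd" (len 13), cursors c1@3 c2@6 c3@12 c4@12, authorship .11.22..3434.
After op 4 (move_left): buffer="byzbyzyryyzzd" (len 13), cursors c1@2 c2@5 c3@11 c4@11, authorship .11.22..3434.
After op 5 (move_right): buffer="byzbyzyryyzzd" (len 13), cursors c1@3 c2@6 c3@12 c4@12, authorship .11.22..3434.

Answer: byzbyzyryyzzd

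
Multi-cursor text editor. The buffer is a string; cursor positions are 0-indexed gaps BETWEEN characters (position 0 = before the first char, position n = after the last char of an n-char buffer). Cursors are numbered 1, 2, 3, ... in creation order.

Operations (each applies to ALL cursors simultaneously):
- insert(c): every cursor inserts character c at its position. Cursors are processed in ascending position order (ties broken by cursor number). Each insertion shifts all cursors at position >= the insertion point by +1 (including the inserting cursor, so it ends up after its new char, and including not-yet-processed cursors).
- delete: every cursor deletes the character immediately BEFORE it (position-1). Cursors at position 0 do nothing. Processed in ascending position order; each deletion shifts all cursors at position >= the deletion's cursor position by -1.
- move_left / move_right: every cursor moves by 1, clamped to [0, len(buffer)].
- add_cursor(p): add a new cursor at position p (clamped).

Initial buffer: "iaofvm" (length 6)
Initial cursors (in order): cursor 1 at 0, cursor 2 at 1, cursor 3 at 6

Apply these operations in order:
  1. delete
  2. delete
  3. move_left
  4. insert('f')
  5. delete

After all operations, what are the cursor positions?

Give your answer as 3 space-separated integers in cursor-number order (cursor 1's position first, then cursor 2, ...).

Answer: 0 0 2

Derivation:
After op 1 (delete): buffer="aofv" (len 4), cursors c1@0 c2@0 c3@4, authorship ....
After op 2 (delete): buffer="aof" (len 3), cursors c1@0 c2@0 c3@3, authorship ...
After op 3 (move_left): buffer="aof" (len 3), cursors c1@0 c2@0 c3@2, authorship ...
After op 4 (insert('f')): buffer="ffaoff" (len 6), cursors c1@2 c2@2 c3@5, authorship 12..3.
After op 5 (delete): buffer="aof" (len 3), cursors c1@0 c2@0 c3@2, authorship ...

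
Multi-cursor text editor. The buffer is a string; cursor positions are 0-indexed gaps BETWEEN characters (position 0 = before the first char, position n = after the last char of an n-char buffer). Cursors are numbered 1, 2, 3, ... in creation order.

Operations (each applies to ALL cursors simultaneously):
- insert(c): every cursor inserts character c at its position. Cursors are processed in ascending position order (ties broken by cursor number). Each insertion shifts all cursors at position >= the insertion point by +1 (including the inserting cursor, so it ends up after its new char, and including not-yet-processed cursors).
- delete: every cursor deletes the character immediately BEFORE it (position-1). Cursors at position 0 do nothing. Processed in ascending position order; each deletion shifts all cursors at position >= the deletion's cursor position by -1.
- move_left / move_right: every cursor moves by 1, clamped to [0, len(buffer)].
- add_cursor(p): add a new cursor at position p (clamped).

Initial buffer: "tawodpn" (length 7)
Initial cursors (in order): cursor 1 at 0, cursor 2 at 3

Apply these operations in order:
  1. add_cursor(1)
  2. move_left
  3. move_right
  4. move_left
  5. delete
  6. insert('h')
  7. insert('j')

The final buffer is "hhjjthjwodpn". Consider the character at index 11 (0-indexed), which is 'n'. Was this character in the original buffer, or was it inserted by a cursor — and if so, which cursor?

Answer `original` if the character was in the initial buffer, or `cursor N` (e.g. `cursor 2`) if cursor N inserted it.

After op 1 (add_cursor(1)): buffer="tawodpn" (len 7), cursors c1@0 c3@1 c2@3, authorship .......
After op 2 (move_left): buffer="tawodpn" (len 7), cursors c1@0 c3@0 c2@2, authorship .......
After op 3 (move_right): buffer="tawodpn" (len 7), cursors c1@1 c3@1 c2@3, authorship .......
After op 4 (move_left): buffer="tawodpn" (len 7), cursors c1@0 c3@0 c2@2, authorship .......
After op 5 (delete): buffer="twodpn" (len 6), cursors c1@0 c3@0 c2@1, authorship ......
After op 6 (insert('h')): buffer="hhthwodpn" (len 9), cursors c1@2 c3@2 c2@4, authorship 13.2.....
After op 7 (insert('j')): buffer="hhjjthjwodpn" (len 12), cursors c1@4 c3@4 c2@7, authorship 1313.22.....
Authorship (.=original, N=cursor N): 1 3 1 3 . 2 2 . . . . .
Index 11: author = original

Answer: original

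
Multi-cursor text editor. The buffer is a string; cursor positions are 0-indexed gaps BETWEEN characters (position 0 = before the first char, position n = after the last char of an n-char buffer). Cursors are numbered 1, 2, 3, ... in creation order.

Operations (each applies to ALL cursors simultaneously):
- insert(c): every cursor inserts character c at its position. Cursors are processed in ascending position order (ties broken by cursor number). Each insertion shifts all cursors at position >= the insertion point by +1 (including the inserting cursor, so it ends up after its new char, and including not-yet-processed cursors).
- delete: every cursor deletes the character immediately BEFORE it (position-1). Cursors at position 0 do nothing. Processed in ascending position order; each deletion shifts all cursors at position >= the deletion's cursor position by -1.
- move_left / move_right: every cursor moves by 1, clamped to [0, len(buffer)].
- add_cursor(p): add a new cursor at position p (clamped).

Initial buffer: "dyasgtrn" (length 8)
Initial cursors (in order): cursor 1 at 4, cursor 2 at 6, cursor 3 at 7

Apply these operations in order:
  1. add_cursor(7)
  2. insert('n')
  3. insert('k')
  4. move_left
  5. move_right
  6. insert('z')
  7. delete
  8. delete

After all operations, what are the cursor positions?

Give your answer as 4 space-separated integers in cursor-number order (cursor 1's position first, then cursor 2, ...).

Answer: 5 8 11 11

Derivation:
After op 1 (add_cursor(7)): buffer="dyasgtrn" (len 8), cursors c1@4 c2@6 c3@7 c4@7, authorship ........
After op 2 (insert('n')): buffer="dyasngtnrnnn" (len 12), cursors c1@5 c2@8 c3@11 c4@11, authorship ....1..2.34.
After op 3 (insert('k')): buffer="dyasnkgtnkrnnkkn" (len 16), cursors c1@6 c2@10 c3@15 c4@15, authorship ....11..22.3434.
After op 4 (move_left): buffer="dyasnkgtnkrnnkkn" (len 16), cursors c1@5 c2@9 c3@14 c4@14, authorship ....11..22.3434.
After op 5 (move_right): buffer="dyasnkgtnkrnnkkn" (len 16), cursors c1@6 c2@10 c3@15 c4@15, authorship ....11..22.3434.
After op 6 (insert('z')): buffer="dyasnkzgtnkzrnnkkzzn" (len 20), cursors c1@7 c2@12 c3@19 c4@19, authorship ....111..222.343434.
After op 7 (delete): buffer="dyasnkgtnkrnnkkn" (len 16), cursors c1@6 c2@10 c3@15 c4@15, authorship ....11..22.3434.
After op 8 (delete): buffer="dyasngtnrnnn" (len 12), cursors c1@5 c2@8 c3@11 c4@11, authorship ....1..2.34.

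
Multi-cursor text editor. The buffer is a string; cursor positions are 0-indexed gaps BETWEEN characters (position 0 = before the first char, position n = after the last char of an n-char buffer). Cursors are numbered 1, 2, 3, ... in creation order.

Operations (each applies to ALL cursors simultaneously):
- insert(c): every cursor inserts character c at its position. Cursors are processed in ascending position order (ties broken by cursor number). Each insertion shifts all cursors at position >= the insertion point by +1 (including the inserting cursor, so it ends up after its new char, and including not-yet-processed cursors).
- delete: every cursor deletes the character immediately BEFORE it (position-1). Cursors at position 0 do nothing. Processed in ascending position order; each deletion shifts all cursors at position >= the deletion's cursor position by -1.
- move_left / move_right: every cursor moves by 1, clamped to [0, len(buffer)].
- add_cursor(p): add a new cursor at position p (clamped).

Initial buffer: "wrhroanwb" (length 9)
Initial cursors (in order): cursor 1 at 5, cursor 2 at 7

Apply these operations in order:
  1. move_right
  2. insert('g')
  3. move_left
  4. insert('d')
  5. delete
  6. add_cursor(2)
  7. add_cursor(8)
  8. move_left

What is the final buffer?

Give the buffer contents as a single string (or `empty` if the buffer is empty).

Answer: wrhroagnwgb

Derivation:
After op 1 (move_right): buffer="wrhroanwb" (len 9), cursors c1@6 c2@8, authorship .........
After op 2 (insert('g')): buffer="wrhroagnwgb" (len 11), cursors c1@7 c2@10, authorship ......1..2.
After op 3 (move_left): buffer="wrhroagnwgb" (len 11), cursors c1@6 c2@9, authorship ......1..2.
After op 4 (insert('d')): buffer="wrhroadgnwdgb" (len 13), cursors c1@7 c2@11, authorship ......11..22.
After op 5 (delete): buffer="wrhroagnwgb" (len 11), cursors c1@6 c2@9, authorship ......1..2.
After op 6 (add_cursor(2)): buffer="wrhroagnwgb" (len 11), cursors c3@2 c1@6 c2@9, authorship ......1..2.
After op 7 (add_cursor(8)): buffer="wrhroagnwgb" (len 11), cursors c3@2 c1@6 c4@8 c2@9, authorship ......1..2.
After op 8 (move_left): buffer="wrhroagnwgb" (len 11), cursors c3@1 c1@5 c4@7 c2@8, authorship ......1..2.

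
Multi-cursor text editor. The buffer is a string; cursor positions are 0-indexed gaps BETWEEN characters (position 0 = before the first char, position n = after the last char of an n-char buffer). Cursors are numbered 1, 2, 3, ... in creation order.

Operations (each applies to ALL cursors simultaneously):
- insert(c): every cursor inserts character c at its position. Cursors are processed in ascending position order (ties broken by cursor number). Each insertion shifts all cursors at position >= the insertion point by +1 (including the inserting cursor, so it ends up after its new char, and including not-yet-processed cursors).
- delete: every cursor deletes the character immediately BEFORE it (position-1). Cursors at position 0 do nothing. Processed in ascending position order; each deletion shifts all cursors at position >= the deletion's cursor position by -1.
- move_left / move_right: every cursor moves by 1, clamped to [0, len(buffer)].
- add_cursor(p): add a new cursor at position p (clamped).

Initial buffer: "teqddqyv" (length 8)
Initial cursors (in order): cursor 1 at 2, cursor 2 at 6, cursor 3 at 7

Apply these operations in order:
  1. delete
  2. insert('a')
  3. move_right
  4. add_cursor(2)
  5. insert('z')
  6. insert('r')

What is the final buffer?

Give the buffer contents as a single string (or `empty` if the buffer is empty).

Answer: tazrqzrddaavzzrr

Derivation:
After op 1 (delete): buffer="tqddv" (len 5), cursors c1@1 c2@4 c3@4, authorship .....
After op 2 (insert('a')): buffer="taqddaav" (len 8), cursors c1@2 c2@7 c3@7, authorship .1...23.
After op 3 (move_right): buffer="taqddaav" (len 8), cursors c1@3 c2@8 c3@8, authorship .1...23.
After op 4 (add_cursor(2)): buffer="taqddaav" (len 8), cursors c4@2 c1@3 c2@8 c3@8, authorship .1...23.
After op 5 (insert('z')): buffer="tazqzddaavzz" (len 12), cursors c4@3 c1@5 c2@12 c3@12, authorship .14.1..23.23
After op 6 (insert('r')): buffer="tazrqzrddaavzzrr" (len 16), cursors c4@4 c1@7 c2@16 c3@16, authorship .144.11..23.2323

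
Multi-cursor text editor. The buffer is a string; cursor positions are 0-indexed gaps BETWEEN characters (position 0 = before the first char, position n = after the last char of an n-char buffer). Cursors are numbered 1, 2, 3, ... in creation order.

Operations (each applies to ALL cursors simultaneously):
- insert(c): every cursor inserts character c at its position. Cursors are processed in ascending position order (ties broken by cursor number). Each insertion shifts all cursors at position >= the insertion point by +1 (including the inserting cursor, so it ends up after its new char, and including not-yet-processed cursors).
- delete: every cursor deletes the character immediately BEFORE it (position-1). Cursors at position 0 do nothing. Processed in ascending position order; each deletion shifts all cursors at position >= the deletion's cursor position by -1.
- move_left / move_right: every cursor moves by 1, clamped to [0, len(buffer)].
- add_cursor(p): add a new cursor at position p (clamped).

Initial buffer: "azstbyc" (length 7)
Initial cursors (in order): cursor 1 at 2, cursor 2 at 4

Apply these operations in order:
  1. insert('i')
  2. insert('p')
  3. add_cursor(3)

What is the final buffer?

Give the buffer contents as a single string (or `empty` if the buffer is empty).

After op 1 (insert('i')): buffer="azistibyc" (len 9), cursors c1@3 c2@6, authorship ..1..2...
After op 2 (insert('p')): buffer="azipstipbyc" (len 11), cursors c1@4 c2@8, authorship ..11..22...
After op 3 (add_cursor(3)): buffer="azipstipbyc" (len 11), cursors c3@3 c1@4 c2@8, authorship ..11..22...

Answer: azipstipbyc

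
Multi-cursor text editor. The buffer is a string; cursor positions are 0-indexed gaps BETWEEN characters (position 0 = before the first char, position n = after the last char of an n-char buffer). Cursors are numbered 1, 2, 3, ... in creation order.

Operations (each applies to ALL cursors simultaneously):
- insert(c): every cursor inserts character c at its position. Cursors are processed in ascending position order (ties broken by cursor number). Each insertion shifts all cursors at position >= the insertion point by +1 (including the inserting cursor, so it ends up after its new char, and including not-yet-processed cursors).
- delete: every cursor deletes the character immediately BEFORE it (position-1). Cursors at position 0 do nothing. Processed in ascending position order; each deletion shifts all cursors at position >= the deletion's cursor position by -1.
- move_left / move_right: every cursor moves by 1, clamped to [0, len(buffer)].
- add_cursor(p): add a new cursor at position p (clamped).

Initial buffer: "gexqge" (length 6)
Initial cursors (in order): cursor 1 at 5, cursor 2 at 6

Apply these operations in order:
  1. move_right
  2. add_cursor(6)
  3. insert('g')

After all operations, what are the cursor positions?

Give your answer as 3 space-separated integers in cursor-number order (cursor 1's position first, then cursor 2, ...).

After op 1 (move_right): buffer="gexqge" (len 6), cursors c1@6 c2@6, authorship ......
After op 2 (add_cursor(6)): buffer="gexqge" (len 6), cursors c1@6 c2@6 c3@6, authorship ......
After op 3 (insert('g')): buffer="gexqgeggg" (len 9), cursors c1@9 c2@9 c3@9, authorship ......123

Answer: 9 9 9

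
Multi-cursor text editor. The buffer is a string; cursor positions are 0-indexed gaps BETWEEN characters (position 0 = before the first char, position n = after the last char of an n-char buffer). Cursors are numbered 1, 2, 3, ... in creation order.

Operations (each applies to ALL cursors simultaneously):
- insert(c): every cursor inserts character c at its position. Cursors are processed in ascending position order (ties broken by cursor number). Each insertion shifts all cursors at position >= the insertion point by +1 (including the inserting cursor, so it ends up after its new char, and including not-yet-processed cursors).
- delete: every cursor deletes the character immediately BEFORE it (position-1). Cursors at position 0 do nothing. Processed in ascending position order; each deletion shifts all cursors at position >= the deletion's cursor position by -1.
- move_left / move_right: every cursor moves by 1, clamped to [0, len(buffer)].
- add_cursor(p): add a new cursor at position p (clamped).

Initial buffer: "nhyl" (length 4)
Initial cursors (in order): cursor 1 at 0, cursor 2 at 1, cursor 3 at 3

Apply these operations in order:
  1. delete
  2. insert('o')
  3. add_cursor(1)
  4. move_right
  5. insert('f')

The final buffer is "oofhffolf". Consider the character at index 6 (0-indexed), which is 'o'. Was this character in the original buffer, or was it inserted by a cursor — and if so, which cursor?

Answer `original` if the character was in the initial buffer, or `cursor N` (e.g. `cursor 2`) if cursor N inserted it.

After op 1 (delete): buffer="hl" (len 2), cursors c1@0 c2@0 c3@1, authorship ..
After op 2 (insert('o')): buffer="oohol" (len 5), cursors c1@2 c2@2 c3@4, authorship 12.3.
After op 3 (add_cursor(1)): buffer="oohol" (len 5), cursors c4@1 c1@2 c2@2 c3@4, authorship 12.3.
After op 4 (move_right): buffer="oohol" (len 5), cursors c4@2 c1@3 c2@3 c3@5, authorship 12.3.
After op 5 (insert('f')): buffer="oofhffolf" (len 9), cursors c4@3 c1@6 c2@6 c3@9, authorship 124.123.3
Authorship (.=original, N=cursor N): 1 2 4 . 1 2 3 . 3
Index 6: author = 3

Answer: cursor 3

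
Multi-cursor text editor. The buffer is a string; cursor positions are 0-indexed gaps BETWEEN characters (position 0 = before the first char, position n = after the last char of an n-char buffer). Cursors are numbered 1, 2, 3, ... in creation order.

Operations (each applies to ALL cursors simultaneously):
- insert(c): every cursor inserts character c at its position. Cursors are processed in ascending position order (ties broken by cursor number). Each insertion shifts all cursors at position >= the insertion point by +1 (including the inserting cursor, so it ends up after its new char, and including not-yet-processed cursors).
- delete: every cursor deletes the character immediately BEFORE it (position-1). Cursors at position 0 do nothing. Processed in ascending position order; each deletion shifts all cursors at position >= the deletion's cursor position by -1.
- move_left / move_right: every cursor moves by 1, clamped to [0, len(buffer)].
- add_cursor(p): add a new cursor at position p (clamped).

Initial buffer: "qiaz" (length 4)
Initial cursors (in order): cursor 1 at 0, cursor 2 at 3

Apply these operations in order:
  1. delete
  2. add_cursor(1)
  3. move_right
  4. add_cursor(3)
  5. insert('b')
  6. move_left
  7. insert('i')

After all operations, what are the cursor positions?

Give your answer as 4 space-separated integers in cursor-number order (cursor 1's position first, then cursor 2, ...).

Answer: 2 10 5 10

Derivation:
After op 1 (delete): buffer="qiz" (len 3), cursors c1@0 c2@2, authorship ...
After op 2 (add_cursor(1)): buffer="qiz" (len 3), cursors c1@0 c3@1 c2@2, authorship ...
After op 3 (move_right): buffer="qiz" (len 3), cursors c1@1 c3@2 c2@3, authorship ...
After op 4 (add_cursor(3)): buffer="qiz" (len 3), cursors c1@1 c3@2 c2@3 c4@3, authorship ...
After op 5 (insert('b')): buffer="qbibzbb" (len 7), cursors c1@2 c3@4 c2@7 c4@7, authorship .1.3.24
After op 6 (move_left): buffer="qbibzbb" (len 7), cursors c1@1 c3@3 c2@6 c4@6, authorship .1.3.24
After op 7 (insert('i')): buffer="qibiibzbiib" (len 11), cursors c1@2 c3@5 c2@10 c4@10, authorship .11.33.2244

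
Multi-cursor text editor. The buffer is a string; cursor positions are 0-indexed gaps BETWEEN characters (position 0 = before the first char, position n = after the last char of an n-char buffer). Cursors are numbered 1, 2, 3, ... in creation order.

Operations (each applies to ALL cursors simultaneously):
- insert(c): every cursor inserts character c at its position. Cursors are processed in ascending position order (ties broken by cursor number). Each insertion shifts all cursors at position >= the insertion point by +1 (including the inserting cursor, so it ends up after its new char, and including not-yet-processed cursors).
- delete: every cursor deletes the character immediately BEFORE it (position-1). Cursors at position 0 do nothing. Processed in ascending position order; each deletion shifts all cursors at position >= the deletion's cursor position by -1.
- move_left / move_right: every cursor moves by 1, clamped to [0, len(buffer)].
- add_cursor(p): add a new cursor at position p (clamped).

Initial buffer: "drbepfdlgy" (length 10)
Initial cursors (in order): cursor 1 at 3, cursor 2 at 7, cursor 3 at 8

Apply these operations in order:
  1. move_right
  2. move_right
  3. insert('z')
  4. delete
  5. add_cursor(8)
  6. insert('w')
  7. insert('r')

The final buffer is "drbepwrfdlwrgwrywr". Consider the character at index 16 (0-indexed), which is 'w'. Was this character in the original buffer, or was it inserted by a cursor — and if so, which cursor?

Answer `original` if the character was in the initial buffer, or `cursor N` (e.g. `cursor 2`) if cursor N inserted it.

After op 1 (move_right): buffer="drbepfdlgy" (len 10), cursors c1@4 c2@8 c3@9, authorship ..........
After op 2 (move_right): buffer="drbepfdlgy" (len 10), cursors c1@5 c2@9 c3@10, authorship ..........
After op 3 (insert('z')): buffer="drbepzfdlgzyz" (len 13), cursors c1@6 c2@11 c3@13, authorship .....1....2.3
After op 4 (delete): buffer="drbepfdlgy" (len 10), cursors c1@5 c2@9 c3@10, authorship ..........
After op 5 (add_cursor(8)): buffer="drbepfdlgy" (len 10), cursors c1@5 c4@8 c2@9 c3@10, authorship ..........
After op 6 (insert('w')): buffer="drbepwfdlwgwyw" (len 14), cursors c1@6 c4@10 c2@12 c3@14, authorship .....1...4.2.3
After op 7 (insert('r')): buffer="drbepwrfdlwrgwrywr" (len 18), cursors c1@7 c4@12 c2@15 c3@18, authorship .....11...44.22.33
Authorship (.=original, N=cursor N): . . . . . 1 1 . . . 4 4 . 2 2 . 3 3
Index 16: author = 3

Answer: cursor 3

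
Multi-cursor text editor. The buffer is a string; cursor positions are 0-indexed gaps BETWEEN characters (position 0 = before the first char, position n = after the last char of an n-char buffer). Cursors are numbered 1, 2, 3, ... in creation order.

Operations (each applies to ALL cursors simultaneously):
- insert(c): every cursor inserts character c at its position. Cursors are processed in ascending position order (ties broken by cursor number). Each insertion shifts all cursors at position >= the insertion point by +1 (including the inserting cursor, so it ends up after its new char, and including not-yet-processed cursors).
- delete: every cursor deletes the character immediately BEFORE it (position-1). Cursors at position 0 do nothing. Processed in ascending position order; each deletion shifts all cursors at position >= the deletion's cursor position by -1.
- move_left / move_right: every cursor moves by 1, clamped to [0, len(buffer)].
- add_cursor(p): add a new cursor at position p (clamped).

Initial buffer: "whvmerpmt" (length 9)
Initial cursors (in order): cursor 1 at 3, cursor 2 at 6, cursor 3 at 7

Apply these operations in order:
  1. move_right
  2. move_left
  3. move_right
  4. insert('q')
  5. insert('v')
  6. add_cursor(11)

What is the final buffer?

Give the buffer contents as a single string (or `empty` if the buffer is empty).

After op 1 (move_right): buffer="whvmerpmt" (len 9), cursors c1@4 c2@7 c3@8, authorship .........
After op 2 (move_left): buffer="whvmerpmt" (len 9), cursors c1@3 c2@6 c3@7, authorship .........
After op 3 (move_right): buffer="whvmerpmt" (len 9), cursors c1@4 c2@7 c3@8, authorship .........
After op 4 (insert('q')): buffer="whvmqerpqmqt" (len 12), cursors c1@5 c2@9 c3@11, authorship ....1...2.3.
After op 5 (insert('v')): buffer="whvmqverpqvmqvt" (len 15), cursors c1@6 c2@11 c3@14, authorship ....11...22.33.
After op 6 (add_cursor(11)): buffer="whvmqverpqvmqvt" (len 15), cursors c1@6 c2@11 c4@11 c3@14, authorship ....11...22.33.

Answer: whvmqverpqvmqvt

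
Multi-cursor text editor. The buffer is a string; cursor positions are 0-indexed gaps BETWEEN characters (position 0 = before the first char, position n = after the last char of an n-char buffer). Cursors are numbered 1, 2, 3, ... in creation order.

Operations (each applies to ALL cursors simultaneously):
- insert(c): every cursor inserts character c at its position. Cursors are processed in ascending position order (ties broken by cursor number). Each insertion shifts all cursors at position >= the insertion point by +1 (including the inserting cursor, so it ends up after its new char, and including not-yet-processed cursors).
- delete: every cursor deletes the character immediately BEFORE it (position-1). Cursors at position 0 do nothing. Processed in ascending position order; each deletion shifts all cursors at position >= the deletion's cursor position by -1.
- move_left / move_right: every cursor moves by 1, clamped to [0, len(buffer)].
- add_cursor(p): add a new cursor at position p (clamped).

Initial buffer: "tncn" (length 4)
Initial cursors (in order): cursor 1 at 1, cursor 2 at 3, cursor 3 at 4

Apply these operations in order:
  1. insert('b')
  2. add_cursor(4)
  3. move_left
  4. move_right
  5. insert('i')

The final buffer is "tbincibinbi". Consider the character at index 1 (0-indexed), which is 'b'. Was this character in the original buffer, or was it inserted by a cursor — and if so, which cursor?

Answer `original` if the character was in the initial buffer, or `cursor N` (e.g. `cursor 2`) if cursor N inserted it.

After op 1 (insert('b')): buffer="tbncbnb" (len 7), cursors c1@2 c2@5 c3@7, authorship .1..2.3
After op 2 (add_cursor(4)): buffer="tbncbnb" (len 7), cursors c1@2 c4@4 c2@5 c3@7, authorship .1..2.3
After op 3 (move_left): buffer="tbncbnb" (len 7), cursors c1@1 c4@3 c2@4 c3@6, authorship .1..2.3
After op 4 (move_right): buffer="tbncbnb" (len 7), cursors c1@2 c4@4 c2@5 c3@7, authorship .1..2.3
After op 5 (insert('i')): buffer="tbincibinbi" (len 11), cursors c1@3 c4@6 c2@8 c3@11, authorship .11..422.33
Authorship (.=original, N=cursor N): . 1 1 . . 4 2 2 . 3 3
Index 1: author = 1

Answer: cursor 1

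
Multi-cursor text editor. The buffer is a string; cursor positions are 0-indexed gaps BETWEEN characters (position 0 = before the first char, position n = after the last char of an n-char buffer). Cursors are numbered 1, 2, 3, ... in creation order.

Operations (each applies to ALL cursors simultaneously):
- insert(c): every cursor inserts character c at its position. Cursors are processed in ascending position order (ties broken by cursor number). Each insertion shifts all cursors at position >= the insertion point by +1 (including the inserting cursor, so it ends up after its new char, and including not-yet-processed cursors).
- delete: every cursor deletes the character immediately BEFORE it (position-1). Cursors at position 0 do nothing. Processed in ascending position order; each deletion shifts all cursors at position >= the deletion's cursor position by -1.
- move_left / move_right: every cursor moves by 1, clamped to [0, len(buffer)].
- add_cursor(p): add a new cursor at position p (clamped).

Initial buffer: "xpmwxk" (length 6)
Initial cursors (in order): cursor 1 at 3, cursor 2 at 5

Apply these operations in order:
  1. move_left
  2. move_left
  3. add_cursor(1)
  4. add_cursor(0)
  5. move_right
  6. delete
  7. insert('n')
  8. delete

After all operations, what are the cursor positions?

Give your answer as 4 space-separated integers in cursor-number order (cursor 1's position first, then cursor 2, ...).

After op 1 (move_left): buffer="xpmwxk" (len 6), cursors c1@2 c2@4, authorship ......
After op 2 (move_left): buffer="xpmwxk" (len 6), cursors c1@1 c2@3, authorship ......
After op 3 (add_cursor(1)): buffer="xpmwxk" (len 6), cursors c1@1 c3@1 c2@3, authorship ......
After op 4 (add_cursor(0)): buffer="xpmwxk" (len 6), cursors c4@0 c1@1 c3@1 c2@3, authorship ......
After op 5 (move_right): buffer="xpmwxk" (len 6), cursors c4@1 c1@2 c3@2 c2@4, authorship ......
After op 6 (delete): buffer="mxk" (len 3), cursors c1@0 c3@0 c4@0 c2@1, authorship ...
After op 7 (insert('n')): buffer="nnnmnxk" (len 7), cursors c1@3 c3@3 c4@3 c2@5, authorship 134.2..
After op 8 (delete): buffer="mxk" (len 3), cursors c1@0 c3@0 c4@0 c2@1, authorship ...

Answer: 0 1 0 0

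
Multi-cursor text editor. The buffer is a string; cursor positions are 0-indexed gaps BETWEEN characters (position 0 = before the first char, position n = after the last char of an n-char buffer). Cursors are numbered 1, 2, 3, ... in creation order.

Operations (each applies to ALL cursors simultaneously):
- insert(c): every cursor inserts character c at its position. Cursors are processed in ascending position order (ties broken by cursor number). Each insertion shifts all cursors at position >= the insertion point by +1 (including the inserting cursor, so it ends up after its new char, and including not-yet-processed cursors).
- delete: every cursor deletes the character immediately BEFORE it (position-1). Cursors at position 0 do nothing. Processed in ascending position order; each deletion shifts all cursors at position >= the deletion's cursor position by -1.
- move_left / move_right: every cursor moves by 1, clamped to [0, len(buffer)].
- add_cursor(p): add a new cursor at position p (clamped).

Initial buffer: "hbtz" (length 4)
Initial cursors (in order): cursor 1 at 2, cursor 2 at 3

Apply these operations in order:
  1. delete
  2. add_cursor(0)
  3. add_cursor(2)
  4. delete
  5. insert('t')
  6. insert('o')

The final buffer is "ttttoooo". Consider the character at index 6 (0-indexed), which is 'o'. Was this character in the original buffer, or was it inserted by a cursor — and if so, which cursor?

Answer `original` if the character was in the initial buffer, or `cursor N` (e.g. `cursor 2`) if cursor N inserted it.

After op 1 (delete): buffer="hz" (len 2), cursors c1@1 c2@1, authorship ..
After op 2 (add_cursor(0)): buffer="hz" (len 2), cursors c3@0 c1@1 c2@1, authorship ..
After op 3 (add_cursor(2)): buffer="hz" (len 2), cursors c3@0 c1@1 c2@1 c4@2, authorship ..
After op 4 (delete): buffer="" (len 0), cursors c1@0 c2@0 c3@0 c4@0, authorship 
After op 5 (insert('t')): buffer="tttt" (len 4), cursors c1@4 c2@4 c3@4 c4@4, authorship 1234
After op 6 (insert('o')): buffer="ttttoooo" (len 8), cursors c1@8 c2@8 c3@8 c4@8, authorship 12341234
Authorship (.=original, N=cursor N): 1 2 3 4 1 2 3 4
Index 6: author = 3

Answer: cursor 3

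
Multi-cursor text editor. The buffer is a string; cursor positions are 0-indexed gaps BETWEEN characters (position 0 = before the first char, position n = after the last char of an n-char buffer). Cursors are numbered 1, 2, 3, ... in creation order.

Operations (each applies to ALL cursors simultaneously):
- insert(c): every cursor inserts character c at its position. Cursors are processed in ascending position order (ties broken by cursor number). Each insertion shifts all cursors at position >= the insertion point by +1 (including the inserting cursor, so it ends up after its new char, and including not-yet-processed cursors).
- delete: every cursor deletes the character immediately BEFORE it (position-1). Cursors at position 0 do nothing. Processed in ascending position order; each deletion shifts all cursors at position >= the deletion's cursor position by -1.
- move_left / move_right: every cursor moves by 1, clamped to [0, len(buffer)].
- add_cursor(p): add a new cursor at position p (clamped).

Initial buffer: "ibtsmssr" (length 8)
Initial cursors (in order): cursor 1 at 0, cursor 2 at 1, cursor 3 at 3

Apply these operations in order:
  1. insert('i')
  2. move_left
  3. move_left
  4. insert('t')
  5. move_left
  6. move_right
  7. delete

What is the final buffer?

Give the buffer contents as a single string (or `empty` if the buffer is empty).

Answer: iiibtismssr

Derivation:
After op 1 (insert('i')): buffer="iiibtismssr" (len 11), cursors c1@1 c2@3 c3@6, authorship 1.2..3.....
After op 2 (move_left): buffer="iiibtismssr" (len 11), cursors c1@0 c2@2 c3@5, authorship 1.2..3.....
After op 3 (move_left): buffer="iiibtismssr" (len 11), cursors c1@0 c2@1 c3@4, authorship 1.2..3.....
After op 4 (insert('t')): buffer="titiibttismssr" (len 14), cursors c1@1 c2@3 c3@7, authorship 112.2.3.3.....
After op 5 (move_left): buffer="titiibttismssr" (len 14), cursors c1@0 c2@2 c3@6, authorship 112.2.3.3.....
After op 6 (move_right): buffer="titiibttismssr" (len 14), cursors c1@1 c2@3 c3@7, authorship 112.2.3.3.....
After op 7 (delete): buffer="iiibtismssr" (len 11), cursors c1@0 c2@1 c3@4, authorship 1.2..3.....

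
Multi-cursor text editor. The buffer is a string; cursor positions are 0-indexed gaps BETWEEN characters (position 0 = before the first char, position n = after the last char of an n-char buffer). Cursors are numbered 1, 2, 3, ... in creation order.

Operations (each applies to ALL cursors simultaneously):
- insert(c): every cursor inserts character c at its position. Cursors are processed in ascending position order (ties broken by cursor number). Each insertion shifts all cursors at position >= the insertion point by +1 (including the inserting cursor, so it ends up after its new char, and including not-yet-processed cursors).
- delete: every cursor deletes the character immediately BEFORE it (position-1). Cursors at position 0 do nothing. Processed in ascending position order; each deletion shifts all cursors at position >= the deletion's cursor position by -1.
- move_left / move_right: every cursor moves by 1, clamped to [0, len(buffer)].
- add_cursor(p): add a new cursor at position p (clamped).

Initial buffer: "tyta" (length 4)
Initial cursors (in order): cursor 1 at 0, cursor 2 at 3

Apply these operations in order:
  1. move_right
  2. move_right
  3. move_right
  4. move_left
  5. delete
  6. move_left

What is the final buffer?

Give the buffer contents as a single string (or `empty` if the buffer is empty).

Answer: ta

Derivation:
After op 1 (move_right): buffer="tyta" (len 4), cursors c1@1 c2@4, authorship ....
After op 2 (move_right): buffer="tyta" (len 4), cursors c1@2 c2@4, authorship ....
After op 3 (move_right): buffer="tyta" (len 4), cursors c1@3 c2@4, authorship ....
After op 4 (move_left): buffer="tyta" (len 4), cursors c1@2 c2@3, authorship ....
After op 5 (delete): buffer="ta" (len 2), cursors c1@1 c2@1, authorship ..
After op 6 (move_left): buffer="ta" (len 2), cursors c1@0 c2@0, authorship ..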